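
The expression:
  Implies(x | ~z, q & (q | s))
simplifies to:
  q | (z & ~x)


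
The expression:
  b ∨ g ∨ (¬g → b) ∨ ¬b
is always true.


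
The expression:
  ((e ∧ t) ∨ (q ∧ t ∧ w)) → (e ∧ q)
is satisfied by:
  {w: False, e: False, t: False, q: False}
  {q: True, w: False, e: False, t: False}
  {w: True, q: False, e: False, t: False}
  {q: True, w: True, e: False, t: False}
  {e: True, q: False, w: False, t: False}
  {q: True, e: True, w: False, t: False}
  {e: True, w: True, q: False, t: False}
  {q: True, e: True, w: True, t: False}
  {t: True, q: False, w: False, e: False}
  {t: True, q: True, w: False, e: False}
  {t: True, w: True, q: False, e: False}
  {t: True, q: True, e: True, w: False}
  {t: True, q: True, e: True, w: True}


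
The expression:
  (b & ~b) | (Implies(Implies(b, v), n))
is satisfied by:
  {n: True, b: True, v: False}
  {n: True, v: False, b: False}
  {n: True, b: True, v: True}
  {n: True, v: True, b: False}
  {b: True, v: False, n: False}


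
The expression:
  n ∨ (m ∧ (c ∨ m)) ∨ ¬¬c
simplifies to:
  c ∨ m ∨ n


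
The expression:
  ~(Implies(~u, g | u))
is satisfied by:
  {g: False, u: False}


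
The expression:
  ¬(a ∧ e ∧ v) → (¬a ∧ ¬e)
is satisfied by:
  {v: True, e: False, a: False}
  {v: False, e: False, a: False}
  {a: True, e: True, v: True}


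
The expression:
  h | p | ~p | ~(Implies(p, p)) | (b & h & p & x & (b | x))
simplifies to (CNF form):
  True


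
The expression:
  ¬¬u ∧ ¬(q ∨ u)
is never true.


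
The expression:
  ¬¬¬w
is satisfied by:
  {w: False}


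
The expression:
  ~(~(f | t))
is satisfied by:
  {t: True, f: True}
  {t: True, f: False}
  {f: True, t: False}


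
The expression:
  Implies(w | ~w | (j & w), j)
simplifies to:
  j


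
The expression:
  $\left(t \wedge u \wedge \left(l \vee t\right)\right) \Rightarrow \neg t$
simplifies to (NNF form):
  $\neg t \vee \neg u$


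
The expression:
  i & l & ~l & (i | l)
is never true.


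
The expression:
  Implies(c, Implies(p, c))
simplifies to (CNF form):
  True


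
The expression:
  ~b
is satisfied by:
  {b: False}


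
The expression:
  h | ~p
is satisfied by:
  {h: True, p: False}
  {p: False, h: False}
  {p: True, h: True}


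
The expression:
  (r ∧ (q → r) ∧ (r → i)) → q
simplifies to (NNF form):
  q ∨ ¬i ∨ ¬r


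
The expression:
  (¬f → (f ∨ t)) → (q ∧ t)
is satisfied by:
  {q: True, t: False, f: False}
  {q: False, t: False, f: False}
  {t: True, q: True, f: False}
  {f: True, t: True, q: True}


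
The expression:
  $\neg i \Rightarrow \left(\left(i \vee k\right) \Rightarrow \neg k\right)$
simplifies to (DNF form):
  $i \vee \neg k$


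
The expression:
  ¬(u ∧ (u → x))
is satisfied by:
  {u: False, x: False}
  {x: True, u: False}
  {u: True, x: False}


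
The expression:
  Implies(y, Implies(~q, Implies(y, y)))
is always true.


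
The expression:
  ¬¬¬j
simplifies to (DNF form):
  ¬j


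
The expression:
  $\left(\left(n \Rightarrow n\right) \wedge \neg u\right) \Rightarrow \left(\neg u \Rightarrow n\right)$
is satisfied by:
  {n: True, u: True}
  {n: True, u: False}
  {u: True, n: False}


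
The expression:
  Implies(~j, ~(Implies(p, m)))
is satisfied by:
  {j: True, p: True, m: False}
  {j: True, p: False, m: False}
  {m: True, j: True, p: True}
  {m: True, j: True, p: False}
  {p: True, m: False, j: False}


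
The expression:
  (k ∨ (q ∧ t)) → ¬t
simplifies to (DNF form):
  (¬k ∧ ¬q) ∨ ¬t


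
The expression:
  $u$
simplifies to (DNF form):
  $u$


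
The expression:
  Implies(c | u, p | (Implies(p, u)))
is always true.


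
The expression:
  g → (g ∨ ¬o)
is always true.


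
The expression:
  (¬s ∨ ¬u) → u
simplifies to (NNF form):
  u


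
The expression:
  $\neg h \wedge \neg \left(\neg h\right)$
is never true.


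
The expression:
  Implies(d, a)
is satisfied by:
  {a: True, d: False}
  {d: False, a: False}
  {d: True, a: True}


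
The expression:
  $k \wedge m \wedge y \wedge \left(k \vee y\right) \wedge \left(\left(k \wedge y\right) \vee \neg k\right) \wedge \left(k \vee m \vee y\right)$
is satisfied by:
  {m: True, y: True, k: True}


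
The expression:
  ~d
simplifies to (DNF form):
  ~d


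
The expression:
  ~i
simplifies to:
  ~i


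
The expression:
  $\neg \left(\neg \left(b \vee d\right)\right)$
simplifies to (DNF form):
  $b \vee d$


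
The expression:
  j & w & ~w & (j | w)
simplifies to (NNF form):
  False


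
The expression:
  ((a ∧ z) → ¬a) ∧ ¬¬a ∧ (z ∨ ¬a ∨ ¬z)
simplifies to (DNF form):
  a ∧ ¬z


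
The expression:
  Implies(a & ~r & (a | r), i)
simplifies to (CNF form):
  i | r | ~a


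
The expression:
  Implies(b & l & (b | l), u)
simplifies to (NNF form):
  u | ~b | ~l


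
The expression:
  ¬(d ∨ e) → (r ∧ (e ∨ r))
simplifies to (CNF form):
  d ∨ e ∨ r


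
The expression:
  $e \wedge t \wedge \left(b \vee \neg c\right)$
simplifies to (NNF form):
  $e \wedge t \wedge \left(b \vee \neg c\right)$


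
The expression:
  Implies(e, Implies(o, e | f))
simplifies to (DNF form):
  True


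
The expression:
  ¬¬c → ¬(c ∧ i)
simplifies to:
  ¬c ∨ ¬i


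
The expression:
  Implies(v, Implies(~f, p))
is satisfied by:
  {p: True, f: True, v: False}
  {p: True, f: False, v: False}
  {f: True, p: False, v: False}
  {p: False, f: False, v: False}
  {p: True, v: True, f: True}
  {p: True, v: True, f: False}
  {v: True, f: True, p: False}


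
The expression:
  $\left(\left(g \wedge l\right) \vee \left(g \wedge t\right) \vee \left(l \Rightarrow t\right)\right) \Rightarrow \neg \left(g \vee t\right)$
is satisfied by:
  {g: False, t: False}


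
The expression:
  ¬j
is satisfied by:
  {j: False}


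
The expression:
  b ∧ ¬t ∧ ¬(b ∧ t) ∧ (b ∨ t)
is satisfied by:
  {b: True, t: False}


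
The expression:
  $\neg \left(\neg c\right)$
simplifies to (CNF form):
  $c$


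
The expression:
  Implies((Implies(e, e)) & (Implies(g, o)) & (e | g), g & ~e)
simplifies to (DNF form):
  ~e | (g & ~o)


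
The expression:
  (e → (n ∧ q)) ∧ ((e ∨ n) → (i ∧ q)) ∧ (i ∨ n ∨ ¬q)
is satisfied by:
  {i: True, e: False, q: False, n: False}
  {n: False, e: False, i: False, q: False}
  {q: True, i: True, n: False, e: False}
  {n: True, q: True, i: True, e: False}
  {q: True, n: True, e: True, i: True}


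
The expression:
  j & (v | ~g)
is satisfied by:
  {j: True, v: True, g: False}
  {j: True, g: False, v: False}
  {j: True, v: True, g: True}


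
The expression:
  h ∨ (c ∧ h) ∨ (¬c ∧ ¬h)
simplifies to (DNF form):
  h ∨ ¬c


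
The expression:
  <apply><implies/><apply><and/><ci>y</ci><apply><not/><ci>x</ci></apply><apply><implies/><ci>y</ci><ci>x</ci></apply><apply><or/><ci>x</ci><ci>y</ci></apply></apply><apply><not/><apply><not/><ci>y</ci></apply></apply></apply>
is always true.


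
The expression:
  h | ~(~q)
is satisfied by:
  {q: True, h: True}
  {q: True, h: False}
  {h: True, q: False}


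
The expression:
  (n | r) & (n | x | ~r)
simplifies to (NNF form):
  n | (r & x)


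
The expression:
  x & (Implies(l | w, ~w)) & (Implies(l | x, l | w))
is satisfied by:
  {x: True, l: True, w: False}


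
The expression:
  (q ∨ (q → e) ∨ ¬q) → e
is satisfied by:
  {e: True}


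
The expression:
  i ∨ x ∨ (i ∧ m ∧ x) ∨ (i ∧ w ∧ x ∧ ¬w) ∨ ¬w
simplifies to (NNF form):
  i ∨ x ∨ ¬w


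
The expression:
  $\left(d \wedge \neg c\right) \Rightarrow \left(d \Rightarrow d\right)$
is always true.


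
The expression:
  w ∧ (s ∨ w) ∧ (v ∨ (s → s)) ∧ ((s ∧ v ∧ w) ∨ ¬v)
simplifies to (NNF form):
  w ∧ (s ∨ ¬v)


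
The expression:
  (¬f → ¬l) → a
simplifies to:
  a ∨ (l ∧ ¬f)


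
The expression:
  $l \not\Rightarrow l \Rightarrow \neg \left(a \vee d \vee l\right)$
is always true.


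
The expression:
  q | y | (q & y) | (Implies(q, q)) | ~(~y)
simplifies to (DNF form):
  True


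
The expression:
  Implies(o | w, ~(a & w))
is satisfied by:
  {w: False, a: False}
  {a: True, w: False}
  {w: True, a: False}


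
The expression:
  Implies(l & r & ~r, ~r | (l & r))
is always true.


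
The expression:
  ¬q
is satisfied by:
  {q: False}


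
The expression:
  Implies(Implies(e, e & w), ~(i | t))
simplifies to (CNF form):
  (e | ~i) & (e | ~t) & (~i | ~w) & (~t | ~w)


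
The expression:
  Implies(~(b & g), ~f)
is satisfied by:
  {g: True, b: True, f: False}
  {g: True, b: False, f: False}
  {b: True, g: False, f: False}
  {g: False, b: False, f: False}
  {f: True, g: True, b: True}


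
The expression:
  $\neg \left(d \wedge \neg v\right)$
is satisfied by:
  {v: True, d: False}
  {d: False, v: False}
  {d: True, v: True}


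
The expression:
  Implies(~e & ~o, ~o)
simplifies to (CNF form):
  True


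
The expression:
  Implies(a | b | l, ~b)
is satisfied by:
  {b: False}


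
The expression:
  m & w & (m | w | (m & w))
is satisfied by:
  {m: True, w: True}


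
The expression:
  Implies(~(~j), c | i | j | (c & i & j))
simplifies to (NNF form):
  True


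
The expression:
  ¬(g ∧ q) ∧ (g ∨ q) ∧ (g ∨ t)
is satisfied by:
  {g: True, t: True, q: False}
  {g: True, t: False, q: False}
  {q: True, t: True, g: False}


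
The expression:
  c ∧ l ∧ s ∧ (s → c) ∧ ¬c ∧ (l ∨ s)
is never true.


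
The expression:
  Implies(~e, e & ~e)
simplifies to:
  e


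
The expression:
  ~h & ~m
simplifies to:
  ~h & ~m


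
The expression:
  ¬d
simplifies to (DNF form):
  ¬d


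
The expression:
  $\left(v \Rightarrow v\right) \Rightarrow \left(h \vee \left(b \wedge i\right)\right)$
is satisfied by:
  {b: True, h: True, i: True}
  {b: True, h: True, i: False}
  {h: True, i: True, b: False}
  {h: True, i: False, b: False}
  {b: True, i: True, h: False}


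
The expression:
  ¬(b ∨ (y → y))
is never true.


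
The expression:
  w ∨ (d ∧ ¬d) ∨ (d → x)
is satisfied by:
  {x: True, w: True, d: False}
  {x: True, w: False, d: False}
  {w: True, x: False, d: False}
  {x: False, w: False, d: False}
  {x: True, d: True, w: True}
  {x: True, d: True, w: False}
  {d: True, w: True, x: False}


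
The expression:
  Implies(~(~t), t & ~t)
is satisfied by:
  {t: False}


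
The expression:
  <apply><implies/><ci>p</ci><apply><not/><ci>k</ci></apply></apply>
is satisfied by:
  {p: False, k: False}
  {k: True, p: False}
  {p: True, k: False}


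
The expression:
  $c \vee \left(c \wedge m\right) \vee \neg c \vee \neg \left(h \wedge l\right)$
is always true.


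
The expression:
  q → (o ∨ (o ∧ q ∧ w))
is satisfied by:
  {o: True, q: False}
  {q: False, o: False}
  {q: True, o: True}


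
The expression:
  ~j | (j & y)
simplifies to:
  y | ~j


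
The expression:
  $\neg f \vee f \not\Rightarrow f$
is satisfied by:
  {f: False}


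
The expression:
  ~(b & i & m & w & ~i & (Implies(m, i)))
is always true.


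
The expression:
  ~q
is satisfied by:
  {q: False}


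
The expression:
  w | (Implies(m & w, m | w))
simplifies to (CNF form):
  True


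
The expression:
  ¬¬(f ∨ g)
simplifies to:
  f ∨ g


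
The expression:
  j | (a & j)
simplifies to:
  j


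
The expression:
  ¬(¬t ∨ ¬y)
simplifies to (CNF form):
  t ∧ y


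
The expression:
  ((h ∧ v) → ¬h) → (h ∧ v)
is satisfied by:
  {h: True, v: True}


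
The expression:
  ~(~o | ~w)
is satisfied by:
  {w: True, o: True}


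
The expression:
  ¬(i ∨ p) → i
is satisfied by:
  {i: True, p: True}
  {i: True, p: False}
  {p: True, i: False}


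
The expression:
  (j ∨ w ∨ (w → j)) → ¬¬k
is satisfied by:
  {k: True}


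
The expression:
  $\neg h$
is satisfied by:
  {h: False}


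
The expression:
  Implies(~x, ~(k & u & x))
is always true.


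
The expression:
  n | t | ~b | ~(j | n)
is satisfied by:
  {n: True, t: True, b: False, j: False}
  {n: True, t: False, b: False, j: False}
  {t: True, n: False, b: False, j: False}
  {n: False, t: False, b: False, j: False}
  {j: True, n: True, t: True, b: False}
  {j: True, n: True, t: False, b: False}
  {j: True, t: True, n: False, b: False}
  {j: True, t: False, n: False, b: False}
  {n: True, b: True, t: True, j: False}
  {n: True, b: True, t: False, j: False}
  {b: True, t: True, n: False, j: False}
  {b: True, n: False, t: False, j: False}
  {j: True, b: True, n: True, t: True}
  {j: True, b: True, n: True, t: False}
  {j: True, b: True, t: True, n: False}


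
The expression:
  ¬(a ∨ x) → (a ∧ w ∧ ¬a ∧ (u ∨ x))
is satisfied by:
  {a: True, x: True}
  {a: True, x: False}
  {x: True, a: False}


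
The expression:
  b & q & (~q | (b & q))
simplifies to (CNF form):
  b & q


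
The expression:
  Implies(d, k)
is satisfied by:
  {k: True, d: False}
  {d: False, k: False}
  {d: True, k: True}


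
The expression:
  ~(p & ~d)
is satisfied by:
  {d: True, p: False}
  {p: False, d: False}
  {p: True, d: True}


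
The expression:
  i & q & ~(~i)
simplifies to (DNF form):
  i & q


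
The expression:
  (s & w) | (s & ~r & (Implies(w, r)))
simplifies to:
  s & (w | ~r)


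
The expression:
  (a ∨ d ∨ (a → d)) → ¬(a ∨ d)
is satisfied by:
  {d: False, a: False}


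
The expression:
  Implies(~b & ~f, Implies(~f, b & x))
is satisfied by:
  {b: True, f: True}
  {b: True, f: False}
  {f: True, b: False}


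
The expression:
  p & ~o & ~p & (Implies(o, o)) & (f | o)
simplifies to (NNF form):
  False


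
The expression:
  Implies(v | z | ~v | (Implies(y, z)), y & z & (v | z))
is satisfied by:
  {z: True, y: True}


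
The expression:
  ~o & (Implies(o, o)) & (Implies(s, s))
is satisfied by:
  {o: False}


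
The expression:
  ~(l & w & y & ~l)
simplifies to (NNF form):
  True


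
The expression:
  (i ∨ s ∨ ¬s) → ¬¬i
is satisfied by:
  {i: True}


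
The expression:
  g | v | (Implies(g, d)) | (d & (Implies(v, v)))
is always true.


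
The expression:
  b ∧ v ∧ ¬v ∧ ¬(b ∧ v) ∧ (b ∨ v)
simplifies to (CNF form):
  False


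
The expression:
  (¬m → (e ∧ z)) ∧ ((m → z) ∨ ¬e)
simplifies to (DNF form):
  (e ∧ z) ∨ (m ∧ ¬e)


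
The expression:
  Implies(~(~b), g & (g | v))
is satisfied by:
  {g: True, b: False}
  {b: False, g: False}
  {b: True, g: True}


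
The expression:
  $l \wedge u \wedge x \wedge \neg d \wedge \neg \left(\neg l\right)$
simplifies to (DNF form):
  $l \wedge u \wedge x \wedge \neg d$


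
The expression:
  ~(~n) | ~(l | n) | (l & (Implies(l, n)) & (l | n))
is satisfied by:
  {n: True, l: False}
  {l: False, n: False}
  {l: True, n: True}


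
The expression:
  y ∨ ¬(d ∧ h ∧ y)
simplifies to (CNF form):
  True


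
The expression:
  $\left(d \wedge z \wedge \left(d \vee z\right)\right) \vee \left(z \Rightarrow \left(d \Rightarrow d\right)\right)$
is always true.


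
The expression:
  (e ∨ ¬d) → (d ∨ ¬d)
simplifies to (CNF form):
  True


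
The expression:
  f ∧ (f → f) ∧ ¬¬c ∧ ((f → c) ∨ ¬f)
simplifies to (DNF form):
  c ∧ f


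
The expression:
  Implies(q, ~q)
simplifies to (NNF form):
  ~q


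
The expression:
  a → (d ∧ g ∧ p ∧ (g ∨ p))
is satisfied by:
  {d: True, p: True, g: True, a: False}
  {d: True, p: True, g: False, a: False}
  {d: True, g: True, p: False, a: False}
  {d: True, g: False, p: False, a: False}
  {p: True, g: True, d: False, a: False}
  {p: True, g: False, d: False, a: False}
  {g: True, d: False, p: False, a: False}
  {g: False, d: False, p: False, a: False}
  {a: True, d: True, p: True, g: True}


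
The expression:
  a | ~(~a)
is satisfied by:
  {a: True}


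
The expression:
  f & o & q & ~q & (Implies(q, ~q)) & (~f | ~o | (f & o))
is never true.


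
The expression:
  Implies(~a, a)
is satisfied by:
  {a: True}


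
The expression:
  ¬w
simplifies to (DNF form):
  ¬w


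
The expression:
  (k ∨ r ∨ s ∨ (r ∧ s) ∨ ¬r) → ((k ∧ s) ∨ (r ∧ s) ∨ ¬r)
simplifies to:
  s ∨ ¬r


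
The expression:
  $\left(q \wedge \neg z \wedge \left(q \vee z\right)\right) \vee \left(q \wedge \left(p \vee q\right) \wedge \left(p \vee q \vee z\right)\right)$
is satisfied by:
  {q: True}


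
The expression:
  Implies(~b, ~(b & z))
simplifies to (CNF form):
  True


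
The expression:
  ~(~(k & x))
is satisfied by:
  {x: True, k: True}


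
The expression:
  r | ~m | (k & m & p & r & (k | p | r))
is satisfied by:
  {r: True, m: False}
  {m: False, r: False}
  {m: True, r: True}


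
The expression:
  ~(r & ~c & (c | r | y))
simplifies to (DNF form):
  c | ~r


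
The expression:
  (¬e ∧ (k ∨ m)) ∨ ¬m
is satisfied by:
  {m: False, e: False}
  {e: True, m: False}
  {m: True, e: False}


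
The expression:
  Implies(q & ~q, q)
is always true.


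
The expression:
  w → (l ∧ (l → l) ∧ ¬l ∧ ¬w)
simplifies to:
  ¬w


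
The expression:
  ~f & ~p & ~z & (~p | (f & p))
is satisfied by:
  {p: False, f: False, z: False}


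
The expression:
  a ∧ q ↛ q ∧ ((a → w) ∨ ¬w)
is never true.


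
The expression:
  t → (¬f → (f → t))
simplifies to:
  True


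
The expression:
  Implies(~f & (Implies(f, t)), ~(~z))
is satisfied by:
  {z: True, f: True}
  {z: True, f: False}
  {f: True, z: False}


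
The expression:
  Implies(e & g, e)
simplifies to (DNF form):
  True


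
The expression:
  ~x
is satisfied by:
  {x: False}


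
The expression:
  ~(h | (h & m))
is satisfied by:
  {h: False}


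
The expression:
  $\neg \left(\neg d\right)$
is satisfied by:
  {d: True}


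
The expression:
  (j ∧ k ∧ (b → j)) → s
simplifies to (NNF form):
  s ∨ ¬j ∨ ¬k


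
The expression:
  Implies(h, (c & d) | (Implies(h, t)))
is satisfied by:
  {d: True, t: True, c: True, h: False}
  {d: True, t: True, c: False, h: False}
  {t: True, c: True, h: False, d: False}
  {t: True, c: False, h: False, d: False}
  {d: True, c: True, h: False, t: False}
  {d: True, c: False, h: False, t: False}
  {c: True, d: False, h: False, t: False}
  {c: False, d: False, h: False, t: False}
  {d: True, t: True, h: True, c: True}
  {d: True, t: True, h: True, c: False}
  {t: True, h: True, c: True, d: False}
  {t: True, h: True, c: False, d: False}
  {d: True, h: True, c: True, t: False}


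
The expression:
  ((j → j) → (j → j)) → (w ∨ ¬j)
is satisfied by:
  {w: True, j: False}
  {j: False, w: False}
  {j: True, w: True}


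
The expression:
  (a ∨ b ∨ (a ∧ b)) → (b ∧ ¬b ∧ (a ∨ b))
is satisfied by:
  {b: False, a: False}


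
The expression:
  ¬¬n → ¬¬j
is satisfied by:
  {j: True, n: False}
  {n: False, j: False}
  {n: True, j: True}


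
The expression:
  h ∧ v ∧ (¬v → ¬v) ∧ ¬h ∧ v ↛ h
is never true.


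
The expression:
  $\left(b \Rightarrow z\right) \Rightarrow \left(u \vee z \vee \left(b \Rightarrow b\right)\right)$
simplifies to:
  $\text{True}$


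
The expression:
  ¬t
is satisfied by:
  {t: False}


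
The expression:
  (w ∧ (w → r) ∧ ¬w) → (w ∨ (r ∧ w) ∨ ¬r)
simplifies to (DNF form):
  True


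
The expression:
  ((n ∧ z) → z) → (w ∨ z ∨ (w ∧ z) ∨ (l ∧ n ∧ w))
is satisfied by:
  {z: True, w: True}
  {z: True, w: False}
  {w: True, z: False}


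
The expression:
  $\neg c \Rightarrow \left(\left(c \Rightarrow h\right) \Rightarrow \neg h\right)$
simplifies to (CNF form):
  $c \vee \neg h$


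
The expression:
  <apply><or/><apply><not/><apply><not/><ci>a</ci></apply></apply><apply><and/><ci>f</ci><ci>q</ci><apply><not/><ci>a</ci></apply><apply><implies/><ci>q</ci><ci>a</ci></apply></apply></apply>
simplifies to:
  <ci>a</ci>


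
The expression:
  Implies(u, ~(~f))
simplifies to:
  f | ~u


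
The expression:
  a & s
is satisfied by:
  {a: True, s: True}


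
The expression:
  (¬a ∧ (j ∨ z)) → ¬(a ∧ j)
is always true.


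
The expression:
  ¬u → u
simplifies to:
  u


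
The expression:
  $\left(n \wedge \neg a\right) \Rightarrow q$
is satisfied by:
  {a: True, q: True, n: False}
  {a: True, q: False, n: False}
  {q: True, a: False, n: False}
  {a: False, q: False, n: False}
  {a: True, n: True, q: True}
  {a: True, n: True, q: False}
  {n: True, q: True, a: False}


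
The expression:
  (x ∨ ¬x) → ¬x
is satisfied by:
  {x: False}


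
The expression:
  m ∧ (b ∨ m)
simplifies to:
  m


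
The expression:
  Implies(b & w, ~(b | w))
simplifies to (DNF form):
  ~b | ~w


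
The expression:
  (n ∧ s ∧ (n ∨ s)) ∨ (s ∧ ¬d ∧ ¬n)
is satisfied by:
  {s: True, n: True, d: False}
  {s: True, d: False, n: False}
  {s: True, n: True, d: True}


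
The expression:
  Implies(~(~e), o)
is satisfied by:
  {o: True, e: False}
  {e: False, o: False}
  {e: True, o: True}


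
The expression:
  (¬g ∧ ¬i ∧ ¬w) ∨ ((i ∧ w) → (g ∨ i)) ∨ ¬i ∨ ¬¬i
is always true.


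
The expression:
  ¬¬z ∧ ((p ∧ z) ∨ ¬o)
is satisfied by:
  {z: True, p: True, o: False}
  {z: True, p: False, o: False}
  {z: True, o: True, p: True}


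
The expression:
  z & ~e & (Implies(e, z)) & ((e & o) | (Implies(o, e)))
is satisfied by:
  {z: True, e: False, o: False}


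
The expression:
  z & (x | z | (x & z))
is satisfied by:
  {z: True}


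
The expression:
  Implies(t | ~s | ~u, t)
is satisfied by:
  {t: True, s: True, u: True}
  {t: True, s: True, u: False}
  {t: True, u: True, s: False}
  {t: True, u: False, s: False}
  {s: True, u: True, t: False}


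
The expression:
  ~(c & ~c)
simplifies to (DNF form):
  True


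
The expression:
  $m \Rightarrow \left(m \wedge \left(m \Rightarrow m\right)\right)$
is always true.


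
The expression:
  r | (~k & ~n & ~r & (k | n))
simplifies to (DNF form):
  r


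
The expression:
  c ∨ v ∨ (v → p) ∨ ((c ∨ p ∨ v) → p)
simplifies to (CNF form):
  True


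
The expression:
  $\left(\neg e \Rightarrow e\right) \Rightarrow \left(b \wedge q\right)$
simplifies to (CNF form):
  $\left(b \vee \neg e\right) \wedge \left(q \vee \neg e\right)$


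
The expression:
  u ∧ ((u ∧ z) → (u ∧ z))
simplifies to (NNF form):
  u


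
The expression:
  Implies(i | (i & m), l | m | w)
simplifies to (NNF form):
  l | m | w | ~i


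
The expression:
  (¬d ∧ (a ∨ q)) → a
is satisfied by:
  {a: True, d: True, q: False}
  {a: True, q: False, d: False}
  {d: True, q: False, a: False}
  {d: False, q: False, a: False}
  {a: True, d: True, q: True}
  {a: True, q: True, d: False}
  {d: True, q: True, a: False}


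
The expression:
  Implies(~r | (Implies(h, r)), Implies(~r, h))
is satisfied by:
  {r: True, h: True}
  {r: True, h: False}
  {h: True, r: False}


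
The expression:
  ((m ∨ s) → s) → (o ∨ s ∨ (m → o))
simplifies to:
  True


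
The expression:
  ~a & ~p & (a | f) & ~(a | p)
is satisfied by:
  {f: True, p: False, a: False}


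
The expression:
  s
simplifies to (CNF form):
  s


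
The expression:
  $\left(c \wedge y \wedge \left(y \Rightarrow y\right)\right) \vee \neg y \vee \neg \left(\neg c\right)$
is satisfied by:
  {c: True, y: False}
  {y: False, c: False}
  {y: True, c: True}


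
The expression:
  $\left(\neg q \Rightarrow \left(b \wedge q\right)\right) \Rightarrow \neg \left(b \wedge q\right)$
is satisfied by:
  {q: False, b: False}
  {b: True, q: False}
  {q: True, b: False}


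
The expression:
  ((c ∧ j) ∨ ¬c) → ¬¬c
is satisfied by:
  {c: True}


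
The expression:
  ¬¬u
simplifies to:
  u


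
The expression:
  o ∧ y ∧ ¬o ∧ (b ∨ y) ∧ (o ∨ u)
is never true.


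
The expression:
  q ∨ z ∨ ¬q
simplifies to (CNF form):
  True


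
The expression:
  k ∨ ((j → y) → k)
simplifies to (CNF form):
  (j ∨ k) ∧ (k ∨ ¬y)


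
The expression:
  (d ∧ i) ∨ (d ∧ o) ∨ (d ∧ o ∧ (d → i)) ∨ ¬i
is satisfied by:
  {d: True, i: False}
  {i: False, d: False}
  {i: True, d: True}


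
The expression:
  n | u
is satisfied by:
  {n: True, u: True}
  {n: True, u: False}
  {u: True, n: False}


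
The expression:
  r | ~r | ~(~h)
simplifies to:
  True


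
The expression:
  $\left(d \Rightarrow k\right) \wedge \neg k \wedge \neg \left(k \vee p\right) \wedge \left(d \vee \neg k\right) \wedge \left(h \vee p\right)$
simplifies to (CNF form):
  $h \wedge \neg d \wedge \neg k \wedge \neg p$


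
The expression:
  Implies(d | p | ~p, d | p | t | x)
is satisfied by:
  {x: True, d: True, t: True, p: True}
  {x: True, d: True, t: True, p: False}
  {x: True, d: True, p: True, t: False}
  {x: True, d: True, p: False, t: False}
  {x: True, t: True, p: True, d: False}
  {x: True, t: True, p: False, d: False}
  {x: True, t: False, p: True, d: False}
  {x: True, t: False, p: False, d: False}
  {d: True, t: True, p: True, x: False}
  {d: True, t: True, p: False, x: False}
  {d: True, p: True, t: False, x: False}
  {d: True, p: False, t: False, x: False}
  {t: True, p: True, d: False, x: False}
  {t: True, d: False, p: False, x: False}
  {p: True, d: False, t: False, x: False}


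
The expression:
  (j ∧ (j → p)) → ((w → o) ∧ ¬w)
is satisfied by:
  {w: False, p: False, j: False}
  {j: True, w: False, p: False}
  {p: True, w: False, j: False}
  {j: True, p: True, w: False}
  {w: True, j: False, p: False}
  {j: True, w: True, p: False}
  {p: True, w: True, j: False}


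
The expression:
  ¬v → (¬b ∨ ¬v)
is always true.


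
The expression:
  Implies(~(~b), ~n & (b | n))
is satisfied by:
  {n: False, b: False}
  {b: True, n: False}
  {n: True, b: False}


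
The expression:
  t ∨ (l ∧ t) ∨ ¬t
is always true.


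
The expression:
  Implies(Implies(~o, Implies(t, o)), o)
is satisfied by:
  {t: True, o: True}
  {t: True, o: False}
  {o: True, t: False}


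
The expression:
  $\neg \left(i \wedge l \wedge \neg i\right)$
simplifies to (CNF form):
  $\text{True}$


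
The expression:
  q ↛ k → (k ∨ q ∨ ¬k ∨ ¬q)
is always true.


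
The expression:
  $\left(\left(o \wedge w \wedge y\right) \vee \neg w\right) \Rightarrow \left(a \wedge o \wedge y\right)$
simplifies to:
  $\left(w \wedge \neg o\right) \vee \left(w \wedge \neg y\right) \vee \left(a \wedge o \wedge y\right)$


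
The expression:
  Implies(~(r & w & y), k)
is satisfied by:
  {y: True, k: True, w: True, r: True}
  {y: True, k: True, w: True, r: False}
  {y: True, k: True, r: True, w: False}
  {y: True, k: True, r: False, w: False}
  {k: True, w: True, r: True, y: False}
  {k: True, w: True, r: False, y: False}
  {k: True, w: False, r: True, y: False}
  {k: True, w: False, r: False, y: False}
  {y: True, w: True, r: True, k: False}


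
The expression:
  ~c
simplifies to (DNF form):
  ~c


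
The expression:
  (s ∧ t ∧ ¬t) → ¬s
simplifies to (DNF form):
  True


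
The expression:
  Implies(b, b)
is always true.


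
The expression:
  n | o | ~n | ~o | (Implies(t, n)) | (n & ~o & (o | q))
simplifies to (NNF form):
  True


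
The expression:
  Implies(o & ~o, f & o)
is always true.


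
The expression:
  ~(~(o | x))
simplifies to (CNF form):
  o | x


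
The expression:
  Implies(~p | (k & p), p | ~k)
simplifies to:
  p | ~k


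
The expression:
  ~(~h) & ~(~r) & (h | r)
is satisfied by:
  {r: True, h: True}


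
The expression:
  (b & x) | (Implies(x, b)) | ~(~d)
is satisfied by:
  {b: True, d: True, x: False}
  {b: True, x: False, d: False}
  {d: True, x: False, b: False}
  {d: False, x: False, b: False}
  {b: True, d: True, x: True}
  {b: True, x: True, d: False}
  {d: True, x: True, b: False}


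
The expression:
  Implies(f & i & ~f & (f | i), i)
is always true.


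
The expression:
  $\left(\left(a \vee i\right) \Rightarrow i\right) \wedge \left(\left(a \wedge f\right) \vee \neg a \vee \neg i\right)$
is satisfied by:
  {i: True, f: True, a: False}
  {i: True, f: False, a: False}
  {f: True, i: False, a: False}
  {i: False, f: False, a: False}
  {i: True, a: True, f: True}


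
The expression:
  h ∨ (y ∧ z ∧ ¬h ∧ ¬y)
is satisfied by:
  {h: True}


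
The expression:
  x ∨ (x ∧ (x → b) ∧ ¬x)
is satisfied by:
  {x: True}


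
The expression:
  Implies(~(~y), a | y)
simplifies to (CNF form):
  True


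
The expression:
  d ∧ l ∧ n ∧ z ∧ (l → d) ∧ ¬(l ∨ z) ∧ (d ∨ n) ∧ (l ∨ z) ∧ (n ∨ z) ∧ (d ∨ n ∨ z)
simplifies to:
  False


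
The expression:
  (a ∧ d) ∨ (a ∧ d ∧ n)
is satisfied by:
  {a: True, d: True}


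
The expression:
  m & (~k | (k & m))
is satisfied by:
  {m: True}


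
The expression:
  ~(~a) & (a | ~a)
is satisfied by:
  {a: True}


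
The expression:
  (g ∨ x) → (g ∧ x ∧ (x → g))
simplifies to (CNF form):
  (g ∨ ¬g) ∧ (g ∨ ¬x) ∧ (x ∨ ¬g) ∧ (x ∨ ¬x)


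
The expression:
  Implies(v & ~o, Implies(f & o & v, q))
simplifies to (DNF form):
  True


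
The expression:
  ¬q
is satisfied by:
  {q: False}


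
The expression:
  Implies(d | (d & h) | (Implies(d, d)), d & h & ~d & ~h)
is never true.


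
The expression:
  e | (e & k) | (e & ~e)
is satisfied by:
  {e: True}


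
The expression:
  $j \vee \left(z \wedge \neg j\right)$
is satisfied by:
  {z: True, j: True}
  {z: True, j: False}
  {j: True, z: False}


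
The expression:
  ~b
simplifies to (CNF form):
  ~b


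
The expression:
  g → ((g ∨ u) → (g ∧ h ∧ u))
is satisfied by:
  {u: True, h: True, g: False}
  {u: True, h: False, g: False}
  {h: True, u: False, g: False}
  {u: False, h: False, g: False}
  {u: True, g: True, h: True}


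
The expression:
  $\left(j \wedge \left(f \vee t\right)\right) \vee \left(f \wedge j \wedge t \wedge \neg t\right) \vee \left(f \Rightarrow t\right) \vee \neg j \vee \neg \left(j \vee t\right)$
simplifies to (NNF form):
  $\text{True}$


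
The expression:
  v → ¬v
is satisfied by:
  {v: False}


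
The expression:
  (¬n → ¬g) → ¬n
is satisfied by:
  {n: False}


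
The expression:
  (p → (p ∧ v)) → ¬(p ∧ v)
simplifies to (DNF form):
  ¬p ∨ ¬v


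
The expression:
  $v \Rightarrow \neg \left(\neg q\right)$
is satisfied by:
  {q: True, v: False}
  {v: False, q: False}
  {v: True, q: True}


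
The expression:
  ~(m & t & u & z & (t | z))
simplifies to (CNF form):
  ~m | ~t | ~u | ~z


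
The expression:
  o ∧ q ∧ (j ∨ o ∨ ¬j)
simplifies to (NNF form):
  o ∧ q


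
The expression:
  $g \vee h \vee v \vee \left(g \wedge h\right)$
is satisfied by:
  {v: True, h: True, g: True}
  {v: True, h: True, g: False}
  {v: True, g: True, h: False}
  {v: True, g: False, h: False}
  {h: True, g: True, v: False}
  {h: True, g: False, v: False}
  {g: True, h: False, v: False}


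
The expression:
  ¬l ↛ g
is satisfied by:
  {g: True, l: False}
  {l: False, g: False}
  {l: True, g: True}


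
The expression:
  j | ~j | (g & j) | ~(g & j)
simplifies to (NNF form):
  True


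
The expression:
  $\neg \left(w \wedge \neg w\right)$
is always true.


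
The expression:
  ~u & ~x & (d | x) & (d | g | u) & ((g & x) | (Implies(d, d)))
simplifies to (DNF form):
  d & ~u & ~x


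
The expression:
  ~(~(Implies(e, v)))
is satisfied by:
  {v: True, e: False}
  {e: False, v: False}
  {e: True, v: True}


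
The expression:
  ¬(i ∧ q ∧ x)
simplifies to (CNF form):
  ¬i ∨ ¬q ∨ ¬x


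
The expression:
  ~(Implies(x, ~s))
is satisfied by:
  {s: True, x: True}


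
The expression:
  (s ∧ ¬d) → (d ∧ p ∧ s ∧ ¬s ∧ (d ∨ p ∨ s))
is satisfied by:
  {d: True, s: False}
  {s: False, d: False}
  {s: True, d: True}


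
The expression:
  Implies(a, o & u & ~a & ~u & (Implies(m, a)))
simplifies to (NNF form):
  ~a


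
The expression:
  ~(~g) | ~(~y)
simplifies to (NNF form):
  g | y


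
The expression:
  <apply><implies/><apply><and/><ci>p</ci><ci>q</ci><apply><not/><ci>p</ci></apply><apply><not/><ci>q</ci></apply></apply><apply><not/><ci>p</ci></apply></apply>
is always true.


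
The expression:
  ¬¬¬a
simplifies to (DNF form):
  ¬a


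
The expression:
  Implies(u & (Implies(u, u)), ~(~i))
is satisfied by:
  {i: True, u: False}
  {u: False, i: False}
  {u: True, i: True}


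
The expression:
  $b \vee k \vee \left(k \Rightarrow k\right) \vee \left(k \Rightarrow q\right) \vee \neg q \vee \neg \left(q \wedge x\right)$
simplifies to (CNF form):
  $\text{True}$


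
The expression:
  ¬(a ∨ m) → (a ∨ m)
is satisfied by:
  {a: True, m: True}
  {a: True, m: False}
  {m: True, a: False}


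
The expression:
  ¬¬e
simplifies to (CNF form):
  e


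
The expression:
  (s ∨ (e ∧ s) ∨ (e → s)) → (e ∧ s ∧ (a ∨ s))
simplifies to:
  e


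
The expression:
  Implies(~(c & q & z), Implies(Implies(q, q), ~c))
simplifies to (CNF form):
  (q | ~c) & (z | ~c)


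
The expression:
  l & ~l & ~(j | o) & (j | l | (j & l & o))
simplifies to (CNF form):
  False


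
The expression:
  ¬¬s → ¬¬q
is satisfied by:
  {q: True, s: False}
  {s: False, q: False}
  {s: True, q: True}


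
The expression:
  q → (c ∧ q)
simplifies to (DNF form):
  c ∨ ¬q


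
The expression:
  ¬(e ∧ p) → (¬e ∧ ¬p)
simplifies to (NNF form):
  (e ∧ p) ∨ (¬e ∧ ¬p)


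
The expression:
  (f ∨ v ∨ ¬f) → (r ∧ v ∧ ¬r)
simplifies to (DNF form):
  False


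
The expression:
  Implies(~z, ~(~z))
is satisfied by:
  {z: True}


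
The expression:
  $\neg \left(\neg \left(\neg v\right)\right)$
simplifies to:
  $\neg v$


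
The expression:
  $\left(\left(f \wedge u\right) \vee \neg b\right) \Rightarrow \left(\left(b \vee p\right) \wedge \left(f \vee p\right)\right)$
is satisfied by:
  {b: True, p: True}
  {b: True, p: False}
  {p: True, b: False}


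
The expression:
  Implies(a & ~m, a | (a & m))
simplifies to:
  True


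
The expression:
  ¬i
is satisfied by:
  {i: False}


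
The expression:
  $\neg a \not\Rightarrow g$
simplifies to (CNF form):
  $\neg a \wedge \neg g$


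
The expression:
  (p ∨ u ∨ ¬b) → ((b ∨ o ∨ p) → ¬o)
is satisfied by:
  {b: True, u: False, p: False, o: False}
  {b: False, u: False, p: False, o: False}
  {b: True, p: True, u: False, o: False}
  {p: True, b: False, u: False, o: False}
  {b: True, u: True, p: False, o: False}
  {u: True, b: False, p: False, o: False}
  {b: True, p: True, u: True, o: False}
  {p: True, u: True, b: False, o: False}
  {o: True, b: True, u: False, p: False}


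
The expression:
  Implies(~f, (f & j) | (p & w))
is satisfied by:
  {p: True, f: True, w: True}
  {p: True, f: True, w: False}
  {f: True, w: True, p: False}
  {f: True, w: False, p: False}
  {p: True, w: True, f: False}


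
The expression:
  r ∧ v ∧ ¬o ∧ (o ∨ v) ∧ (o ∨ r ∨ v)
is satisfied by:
  {r: True, v: True, o: False}


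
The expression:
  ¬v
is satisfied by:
  {v: False}


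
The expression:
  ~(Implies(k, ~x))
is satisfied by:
  {x: True, k: True}


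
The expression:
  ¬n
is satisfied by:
  {n: False}


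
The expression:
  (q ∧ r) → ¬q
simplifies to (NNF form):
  ¬q ∨ ¬r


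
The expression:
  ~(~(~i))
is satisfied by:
  {i: False}


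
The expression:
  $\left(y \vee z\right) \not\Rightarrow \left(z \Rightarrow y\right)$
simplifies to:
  $z \wedge \neg y$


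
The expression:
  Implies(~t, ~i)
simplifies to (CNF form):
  t | ~i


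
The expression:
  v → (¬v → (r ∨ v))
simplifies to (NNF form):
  True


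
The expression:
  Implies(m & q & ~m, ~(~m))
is always true.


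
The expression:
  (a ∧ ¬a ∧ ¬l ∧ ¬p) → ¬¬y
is always true.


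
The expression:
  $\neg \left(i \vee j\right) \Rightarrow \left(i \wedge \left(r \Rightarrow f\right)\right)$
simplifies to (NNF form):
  $i \vee j$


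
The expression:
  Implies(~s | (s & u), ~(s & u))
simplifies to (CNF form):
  ~s | ~u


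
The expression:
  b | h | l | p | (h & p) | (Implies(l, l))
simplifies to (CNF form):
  True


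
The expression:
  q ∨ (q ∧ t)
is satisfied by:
  {q: True}


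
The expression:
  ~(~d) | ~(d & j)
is always true.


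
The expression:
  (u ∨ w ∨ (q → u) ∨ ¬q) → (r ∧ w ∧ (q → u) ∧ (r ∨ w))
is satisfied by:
  {r: True, q: True, u: False, w: False}
  {q: True, r: False, u: False, w: False}
  {r: True, w: True, q: False, u: False}
  {r: True, w: True, u: True, q: False}
  {r: True, w: True, u: True, q: True}


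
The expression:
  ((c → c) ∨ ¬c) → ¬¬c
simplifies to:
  c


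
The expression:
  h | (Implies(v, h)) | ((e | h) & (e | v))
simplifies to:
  e | h | ~v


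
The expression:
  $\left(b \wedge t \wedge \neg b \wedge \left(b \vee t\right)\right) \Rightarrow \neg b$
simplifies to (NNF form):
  $\text{True}$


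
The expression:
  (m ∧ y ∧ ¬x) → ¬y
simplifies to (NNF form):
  x ∨ ¬m ∨ ¬y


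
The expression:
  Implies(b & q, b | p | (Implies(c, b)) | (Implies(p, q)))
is always true.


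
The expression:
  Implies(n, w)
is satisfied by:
  {w: True, n: False}
  {n: False, w: False}
  {n: True, w: True}


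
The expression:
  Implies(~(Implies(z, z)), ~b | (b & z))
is always true.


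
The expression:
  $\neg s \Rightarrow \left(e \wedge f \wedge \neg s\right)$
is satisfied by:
  {s: True, f: True, e: True}
  {s: True, f: True, e: False}
  {s: True, e: True, f: False}
  {s: True, e: False, f: False}
  {f: True, e: True, s: False}


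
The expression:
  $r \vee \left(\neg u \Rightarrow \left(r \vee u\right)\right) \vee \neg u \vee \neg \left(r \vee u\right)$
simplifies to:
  $\text{True}$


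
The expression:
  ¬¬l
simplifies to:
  l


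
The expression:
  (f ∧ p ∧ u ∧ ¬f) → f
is always true.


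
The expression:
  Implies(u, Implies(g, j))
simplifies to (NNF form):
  j | ~g | ~u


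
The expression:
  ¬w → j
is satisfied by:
  {w: True, j: True}
  {w: True, j: False}
  {j: True, w: False}
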